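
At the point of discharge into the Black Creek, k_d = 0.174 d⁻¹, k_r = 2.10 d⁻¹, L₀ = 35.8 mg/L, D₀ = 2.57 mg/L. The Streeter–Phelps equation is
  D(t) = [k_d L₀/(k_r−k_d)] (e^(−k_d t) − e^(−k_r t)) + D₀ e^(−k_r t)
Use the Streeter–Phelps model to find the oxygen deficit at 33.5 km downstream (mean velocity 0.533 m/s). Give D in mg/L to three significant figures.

D ≈ 2.71 mg/L

Travel time t = x/v = 33.5 km / (0.533 m/s) = 33500 m / 0.533 m/s = 62850 s = 0.7275 d.
k_d L₀/(k_r−k_d) = 0.174×35.8/(2.10−0.174) = 6.229/1.926 = 3.234 mg/L.
e^(−k_d t) = e^(−0.174×0.7275) = 0.8811; e^(−k_r t) = e^(−2.10×0.7275) = 0.2170.
D = 3.234 × (0.8811 − 0.2170) + 2.57 × 0.2170 = 2.148 + 0.5578 = 2.706 mg/L.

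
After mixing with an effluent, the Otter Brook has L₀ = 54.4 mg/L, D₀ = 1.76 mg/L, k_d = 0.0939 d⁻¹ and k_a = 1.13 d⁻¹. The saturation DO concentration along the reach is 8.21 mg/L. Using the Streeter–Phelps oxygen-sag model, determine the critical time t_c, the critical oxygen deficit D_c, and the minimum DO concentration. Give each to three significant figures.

t_c = [1/(k_a−k_d)] ln[(k_a/k_d)(1 − D₀(k_a−k_d)/(k_d L₀))]
= [1/(1.13−0.0939)] ln[(1.13/0.0939)(1 − 1.76×1.036/(0.0939×54.4))]
= (1/1.036) ln[12.03 × 0.6430] = 0.9652 × ln(7.738) = 0.9652 × 2.046 = 1.975 d.
D_c = (k_d/k_a) L₀ e^(−k_d t_c) = (0.0939/1.13) × 54.4 × e^(−0.0939×1.975) = 0.08310 × 54.4 × 0.8307 = 3.755 mg/L.
Minimum DO = C_s − D_c = 8.21 − 3.755 = 4.455 mg/L.

t_c ≈ 1.97 d; D_c ≈ 3.76 mg/L; min DO ≈ 4.45 mg/L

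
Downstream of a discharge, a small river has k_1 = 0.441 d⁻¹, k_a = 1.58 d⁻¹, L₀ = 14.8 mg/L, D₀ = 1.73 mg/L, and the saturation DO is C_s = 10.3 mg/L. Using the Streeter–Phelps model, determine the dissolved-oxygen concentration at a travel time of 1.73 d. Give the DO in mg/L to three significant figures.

DO ≈ 7.89 mg/L

k_1 L₀/(k_a−k_1) = 0.441×14.8/(1.58−0.441) = 6.527/1.139 = 5.730 mg/L.
e^(−k_1 t) = e^(−0.441×1.730) = 0.4663; e^(−k_a t) = e^(−1.58×1.730) = 0.06500.
D = 5.730 × (0.4663 − 0.06500) + 1.73 × 0.06500 = 2.300 + 0.1124 = 2.412 mg/L.
DO = C_s − D = 10.3 − 2.412 = 7.888 mg/L.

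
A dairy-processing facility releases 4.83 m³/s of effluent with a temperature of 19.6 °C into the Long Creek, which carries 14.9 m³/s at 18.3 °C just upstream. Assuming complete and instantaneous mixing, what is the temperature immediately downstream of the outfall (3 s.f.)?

Flow-weighted mixing: C = (Q_r C_r + Q_w C_w)/(Q_r + Q_w)
= (14.9×18.3 + 4.83×19.6)/(14.9 + 4.83) = 367.3/19.73 = 18.62 °C.

18.6 °C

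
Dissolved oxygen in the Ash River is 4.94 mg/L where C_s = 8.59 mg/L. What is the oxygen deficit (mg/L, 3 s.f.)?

D ≈ 3.65 mg/L

D = C_s − C = 8.59 − 4.94 = 3.65 mg/L.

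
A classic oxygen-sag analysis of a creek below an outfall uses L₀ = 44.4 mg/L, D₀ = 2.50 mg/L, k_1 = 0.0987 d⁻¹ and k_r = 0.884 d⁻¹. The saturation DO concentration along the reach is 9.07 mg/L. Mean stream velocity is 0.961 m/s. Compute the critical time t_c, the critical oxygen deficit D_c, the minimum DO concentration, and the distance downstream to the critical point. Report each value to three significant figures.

At the critical point dD/dt = 0, so k_1 L₀ e^(−k_1 t) = k_r D. Substituting D(t) from the Streeter–Phelps equation and solving for t gives
t_c = ln[(k_r/k_1)(1 − D₀(k_r−k_1)/(k_1 L₀))] / (k_r−k_1).
Here k_r−k_1 = 0.7853 d⁻¹ and 1 − D₀(k_r−k_1)/(k_1 L₀) = 1 − 2.50×0.7853/(0.0987×44.4) = 0.5520, so
t_c = ln(8.956 × 0.5520) / 0.7853 = 1.598 / 0.7853 = 2.035 d.
D_c = (k_1/k_r) L₀ e^(−k_1 t_c) = (0.0987/0.884) × 44.4 × e^(−0.0987×2.035) = 0.1117 × 44.4 × 0.8180 = 4.055 mg/L.
Minimum DO = C_s − D_c = 9.07 − 4.055 = 5.015 mg/L.
x_c = v t_c = 0.961 m/s × 2.035 d × 86400 s/d = 169000 m ≈ 169 km.

t_c ≈ 2.04 d; D_c ≈ 4.06 mg/L; min DO ≈ 5.01 mg/L; x_c ≈ 169 km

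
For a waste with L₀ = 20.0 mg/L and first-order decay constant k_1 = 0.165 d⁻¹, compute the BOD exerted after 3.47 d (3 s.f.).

y ≈ 8.72 mg/L

y_t = L₀(1 − e^(−k_1 t)) = 20.0 × (1 − e^(−0.165×3.47))
= 20.0 × (1 − 0.5641) = 20.0 × 0.4359 = 8.718 mg/L.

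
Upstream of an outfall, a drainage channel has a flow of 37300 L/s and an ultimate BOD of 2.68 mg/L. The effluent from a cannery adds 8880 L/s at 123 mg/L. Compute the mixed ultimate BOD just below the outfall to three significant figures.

Flow-weighted mixing: C = (Q_r C_r + Q_w C_w)/(Q_r + Q_w)
= (37300×2.68 + 8880×123)/(37300 + 8880) = 1.192×10^6/46180 = 25.82 mg/L.

25.8 mg/L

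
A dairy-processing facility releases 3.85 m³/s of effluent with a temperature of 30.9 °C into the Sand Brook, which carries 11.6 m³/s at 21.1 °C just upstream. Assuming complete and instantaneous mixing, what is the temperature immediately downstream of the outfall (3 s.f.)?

23.5 °C

Flow-weighted mixing: C = (Q_r C_r + Q_w C_w)/(Q_r + Q_w)
= (11.6×21.1 + 3.85×30.9)/(11.6 + 3.85) = 363.7/15.45 = 23.54 °C.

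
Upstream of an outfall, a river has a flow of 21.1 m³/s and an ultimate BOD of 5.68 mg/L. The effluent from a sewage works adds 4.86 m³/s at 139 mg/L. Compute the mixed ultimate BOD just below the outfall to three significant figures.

30.6 mg/L

Flow-weighted mixing: C = (Q_r C_r + Q_w C_w)/(Q_r + Q_w)
= (21.1×5.68 + 4.86×139)/(21.1 + 4.86) = 795.4/25.96 = 30.64 mg/L.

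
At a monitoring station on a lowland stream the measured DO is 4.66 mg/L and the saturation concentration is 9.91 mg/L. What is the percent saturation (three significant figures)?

47.0 % saturation

% saturation = C/C_s × 100 = 4.66/9.91 × 100 = 47.0 %.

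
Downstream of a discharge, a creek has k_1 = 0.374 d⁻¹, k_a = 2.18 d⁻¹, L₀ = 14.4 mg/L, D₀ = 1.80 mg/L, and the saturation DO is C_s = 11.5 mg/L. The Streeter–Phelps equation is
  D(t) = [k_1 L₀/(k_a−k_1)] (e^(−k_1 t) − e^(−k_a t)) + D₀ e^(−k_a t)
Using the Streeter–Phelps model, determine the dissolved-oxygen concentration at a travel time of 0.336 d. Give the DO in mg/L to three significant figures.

k_1 L₀/(k_a−k_1) = 0.374×14.4/(2.18−0.374) = 5.386/1.806 = 2.982 mg/L.
e^(−k_1 t) = e^(−0.374×0.3360) = 0.8819; e^(−k_a t) = e^(−2.18×0.3360) = 0.4807.
D = 2.982 × (0.8819 − 0.4807) + 1.80 × 0.4807 = 1.196 + 0.8653 = 2.062 mg/L.
DO = C_s − D = 11.5 − 2.062 = 9.438 mg/L.

DO ≈ 9.44 mg/L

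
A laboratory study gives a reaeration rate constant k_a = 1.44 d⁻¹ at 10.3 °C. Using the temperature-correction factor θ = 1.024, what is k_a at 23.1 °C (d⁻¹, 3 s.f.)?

k_a(T₂) = k_a(T₁) · θ^(T₂−T₁) = 1.44 × 1.024^(23.1−10.3)
= 1.44 × 1.024^12.8 = 1.44 × 1.355 = 1.951 d⁻¹.

k_a ≈ 1.95 d⁻¹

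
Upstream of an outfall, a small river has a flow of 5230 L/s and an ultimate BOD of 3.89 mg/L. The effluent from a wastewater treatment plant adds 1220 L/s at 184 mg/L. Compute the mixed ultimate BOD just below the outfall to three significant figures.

38.0 mg/L

Flow-weighted mixing: C = (Q_r C_r + Q_w C_w)/(Q_r + Q_w)
= (5230×3.89 + 1220×184)/(5230 + 1220) = 244800/6450 = 37.96 mg/L.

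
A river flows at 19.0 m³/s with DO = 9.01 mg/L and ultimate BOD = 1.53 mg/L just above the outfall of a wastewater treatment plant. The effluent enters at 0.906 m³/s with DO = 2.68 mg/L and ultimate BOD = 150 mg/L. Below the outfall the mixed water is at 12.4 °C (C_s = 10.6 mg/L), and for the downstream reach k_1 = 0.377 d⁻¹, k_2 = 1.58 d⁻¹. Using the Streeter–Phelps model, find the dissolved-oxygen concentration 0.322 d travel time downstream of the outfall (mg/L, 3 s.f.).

DO ≈ 8.73 mg/L

Mixed DO = (19.0×9.01 + 0.906×2.68)/(19.0+0.906) = 173.6/19.91 = 8.722 mg/L.
Mixed L₀ = (19.0×1.53 + 0.906×150)/(19.91) = 165.0/19.91 = 8.287 mg/L.
Initial deficit D₀ = C_s − DO₀ = 10.6 − 8.722 = 1.878 mg/L.
D(0.322) = [0.377×8.287/(1.58−0.377)](e^(−0.377×0.322) − e^(−1.58×0.322)) + 1.878 e^(−1.58×0.322)
= 2.597 × (0.8857 − 0.6012) + 1.878 × 0.6012 = 1.868 mg/L.
DO = 10.6 − 1.868 = 8.732 mg/L.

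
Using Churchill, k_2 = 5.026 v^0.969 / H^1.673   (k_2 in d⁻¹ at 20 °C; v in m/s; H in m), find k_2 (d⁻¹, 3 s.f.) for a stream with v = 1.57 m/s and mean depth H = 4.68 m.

k_2 = 5.026 × 1.57^0.969 / 4.68^1.673 = 5.026 × 1.548 / 13.22 = 0.5885 d⁻¹.

k_2 ≈ 0.588 d⁻¹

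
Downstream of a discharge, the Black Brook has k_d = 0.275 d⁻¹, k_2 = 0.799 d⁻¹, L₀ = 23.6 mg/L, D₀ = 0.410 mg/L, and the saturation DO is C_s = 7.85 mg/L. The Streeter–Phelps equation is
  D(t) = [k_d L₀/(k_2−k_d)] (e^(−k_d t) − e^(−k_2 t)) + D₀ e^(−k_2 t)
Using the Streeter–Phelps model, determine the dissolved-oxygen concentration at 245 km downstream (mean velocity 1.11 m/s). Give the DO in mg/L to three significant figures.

DO ≈ 3.27 mg/L

Travel time t = x/v = 245 km / (1.11 m/s) = 245000 m / 1.11 m/s = 220700 s = 2.555 d.
k_d L₀/(k_2−k_d) = 0.275×23.6/(0.799−0.275) = 6.490/0.5240 = 12.39 mg/L.
e^(−k_d t) = e^(−0.275×2.555) = 0.4953; e^(−k_2 t) = e^(−0.799×2.555) = 0.1299.
D = 12.39 × (0.4953 − 0.1299) + 0.410 × 0.1299 = 4.526 + 0.05325 = 4.580 mg/L.
DO = C_s − D = 7.85 − 4.580 = 3.270 mg/L.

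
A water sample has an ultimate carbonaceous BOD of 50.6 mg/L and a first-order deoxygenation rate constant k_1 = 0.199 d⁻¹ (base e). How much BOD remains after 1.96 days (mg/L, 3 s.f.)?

L_t = L₀ e^(−k_1 t) = 50.6 × e^(−0.199×1.96) = 50.6 × 0.6770 = 34.26 mg/L.

L ≈ 34.3 mg/L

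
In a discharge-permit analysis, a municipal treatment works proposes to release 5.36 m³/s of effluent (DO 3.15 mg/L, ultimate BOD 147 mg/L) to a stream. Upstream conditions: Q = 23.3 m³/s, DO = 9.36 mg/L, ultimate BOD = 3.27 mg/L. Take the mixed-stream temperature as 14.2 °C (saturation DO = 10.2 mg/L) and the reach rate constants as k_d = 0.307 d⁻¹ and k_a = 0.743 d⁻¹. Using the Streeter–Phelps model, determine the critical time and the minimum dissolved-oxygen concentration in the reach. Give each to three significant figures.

Mixed DO = (23.3×9.36 + 5.36×3.15)/(23.3+5.36) = 235.0/28.66 = 8.199 mg/L.
Mixed L₀ = (23.3×3.27 + 5.36×147)/(28.66) = 864.1/28.66 = 30.15 mg/L.
Initial deficit D₀ = C_s − DO₀ = 10.2 − 8.199 = 2.001 mg/L.
t_c = (1/0.4360) ln[(0.743/0.307)(1 − 2.001×0.4360/(0.307×30.15))] = 2.294 × ln(2.192) = 1.800 d.
D_c = (0.307/0.743) × 30.15 × e^(−0.307×1.800) = 0.4132 × 30.15 × 0.5754 = 7.169 mg/L.
Minimum DO = 10.2 − 7.169 = 3.031 mg/L.

t_c ≈ 1.80 d; minimum DO ≈ 3.03 mg/L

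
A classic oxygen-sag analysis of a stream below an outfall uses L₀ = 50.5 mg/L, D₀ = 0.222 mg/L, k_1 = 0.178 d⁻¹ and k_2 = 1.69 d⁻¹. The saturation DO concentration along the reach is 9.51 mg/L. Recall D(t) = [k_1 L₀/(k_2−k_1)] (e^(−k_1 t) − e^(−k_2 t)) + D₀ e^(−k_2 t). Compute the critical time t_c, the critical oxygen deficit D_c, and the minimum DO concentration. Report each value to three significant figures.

t_c ≈ 1.46 d; D_c ≈ 4.10 mg/L; min DO ≈ 5.41 mg/L

With k_2/k_1 = 9.494 and 1 − D₀(k_2−k_1)/(k_1 L₀) = 0.9627,
t_c = ln(9.494 × 0.9627) / (1.69 − 0.178) = ln(9.140) / 1.512 = 2.213/1.512 = 1.463 d.
D_c = (k_1/k_2) L₀ e^(−k_1 t_c) = (0.178/1.69) × 50.5 × e^(−0.178×1.463) = 0.1053 × 50.5 × 0.7707 = 4.099 mg/L.
Minimum DO = C_s − D_c = 9.51 − 4.099 = 5.411 mg/L.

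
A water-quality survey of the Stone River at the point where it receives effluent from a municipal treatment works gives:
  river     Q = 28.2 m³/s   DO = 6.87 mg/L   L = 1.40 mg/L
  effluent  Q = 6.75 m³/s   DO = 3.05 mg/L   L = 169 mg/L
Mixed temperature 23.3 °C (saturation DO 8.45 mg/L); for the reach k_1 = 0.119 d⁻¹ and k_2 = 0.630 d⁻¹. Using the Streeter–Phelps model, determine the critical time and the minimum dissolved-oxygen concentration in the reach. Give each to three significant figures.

t_c ≈ 2.58 d; minimum DO ≈ 3.76 mg/L

Mixed DO = (28.2×6.87 + 6.75×3.05)/(28.2+6.75) = 214.3/34.95 = 6.132 mg/L.
Mixed L₀ = (28.2×1.40 + 6.75×169)/(34.95) = 1180/34.95 = 33.77 mg/L.
Initial deficit D₀ = C_s − DO₀ = 8.45 − 6.132 = 2.318 mg/L.
t_c = (1/0.5110) ln[(0.630/0.119)(1 − 2.318×0.5110/(0.119×33.77))] = 1.957 × ln(3.734) = 2.578 d.
D_c = (0.119/0.630) × 33.77 × e^(−0.119×2.578) = 0.1889 × 33.77 × 0.7358 = 4.693 mg/L.
Minimum DO = 8.45 − 4.693 = 3.757 mg/L.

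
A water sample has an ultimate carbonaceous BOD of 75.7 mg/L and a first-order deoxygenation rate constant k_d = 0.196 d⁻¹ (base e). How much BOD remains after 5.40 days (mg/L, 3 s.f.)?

L ≈ 26.3 mg/L

L_t = L₀ e^(−k_d t) = 75.7 × e^(−0.196×5.40) = 75.7 × 0.3470 = 26.27 mg/L.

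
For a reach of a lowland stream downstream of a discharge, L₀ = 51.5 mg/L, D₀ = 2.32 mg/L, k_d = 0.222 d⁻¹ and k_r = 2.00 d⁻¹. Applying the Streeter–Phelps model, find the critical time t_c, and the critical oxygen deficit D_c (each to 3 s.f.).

t_c ≈ 0.985 d; D_c ≈ 4.59 mg/L

t_c = [1/(k_r−k_d)] ln[(k_r/k_d)(1 − D₀(k_r−k_d)/(k_d L₀))]
= [1/(2.00−0.222)] ln[(2.00/0.222)(1 − 2.32×1.778/(0.222×51.5))]
= (1/1.778) ln[9.009 × 0.6392] = 0.5624 × ln(5.759) = 0.5624 × 1.751 = 0.9846 d.
L(t_c) = L₀ e^(−k_d t_c) = 51.5 × 0.8037 = 41.39 mg/L, and at the critical point k_r D_c = k_d L, so D_c = (0.222/2.00) × 41.39 = 4.594 mg/L.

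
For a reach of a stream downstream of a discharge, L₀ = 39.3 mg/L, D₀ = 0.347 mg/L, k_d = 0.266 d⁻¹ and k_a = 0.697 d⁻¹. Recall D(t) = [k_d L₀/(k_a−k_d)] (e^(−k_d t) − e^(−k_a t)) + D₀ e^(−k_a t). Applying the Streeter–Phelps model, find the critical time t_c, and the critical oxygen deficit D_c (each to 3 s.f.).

t_c ≈ 2.20 d; D_c ≈ 8.35 mg/L

At the critical point dD/dt = 0, so k_d L₀ e^(−k_d t) = k_a D. Substituting D(t) from the Streeter–Phelps equation and solving for t gives
t_c = ln[(k_a/k_d)(1 − D₀(k_a−k_d)/(k_d L₀))] / (k_a−k_d).
Here k_a−k_d = 0.4310 d⁻¹ and 1 − D₀(k_a−k_d)/(k_d L₀) = 1 − 0.347×0.4310/(0.266×39.3) = 0.9857, so
t_c = ln(2.620 × 0.9857) / 0.4310 = 0.9489 / 0.4310 = 2.202 d.
L(t_c) = L₀ e^(−k_d t_c) = 39.3 × 0.5568 = 21.88 mg/L, and at the critical point k_a D_c = k_d L, so D_c = (0.266/0.697) × 21.88 = 8.350 mg/L.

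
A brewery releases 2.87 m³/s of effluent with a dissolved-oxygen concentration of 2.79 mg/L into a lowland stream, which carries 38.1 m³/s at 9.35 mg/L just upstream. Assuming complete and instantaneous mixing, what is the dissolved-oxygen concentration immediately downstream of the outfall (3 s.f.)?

8.89 mg/L

Flow-weighted mixing: C = (Q_r C_r + Q_w C_w)/(Q_r + Q_w)
= (38.1×9.35 + 2.87×2.79)/(38.1 + 2.87) = 364.2/40.97 = 8.890 mg/L.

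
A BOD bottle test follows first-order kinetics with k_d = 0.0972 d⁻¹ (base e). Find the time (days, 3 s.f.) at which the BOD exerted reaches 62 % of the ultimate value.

t ≈ 9.95 d

y/L₀ = 1 − e^(−k_d t) = 0.62 ⇒ e^(−k_d t) = 0.380
t = −ln(0.380) / 0.0972 = 0.9676 / 0.0972 = 9.955 d.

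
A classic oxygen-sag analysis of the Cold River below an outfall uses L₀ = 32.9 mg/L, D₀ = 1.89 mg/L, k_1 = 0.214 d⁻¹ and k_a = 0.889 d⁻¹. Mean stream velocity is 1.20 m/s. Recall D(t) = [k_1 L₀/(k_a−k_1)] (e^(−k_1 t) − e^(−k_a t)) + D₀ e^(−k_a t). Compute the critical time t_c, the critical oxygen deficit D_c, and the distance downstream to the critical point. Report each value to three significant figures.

At the critical point dD/dt = 0, so k_1 L₀ e^(−k_1 t) = k_a D. Substituting D(t) from the Streeter–Phelps equation and solving for t gives
t_c = ln[(k_a/k_1)(1 − D₀(k_a−k_1)/(k_1 L₀))] / (k_a−k_1).
Here k_a−k_1 = 0.6750 d⁻¹ and 1 − D₀(k_a−k_1)/(k_1 L₀) = 1 − 1.89×0.6750/(0.214×32.9) = 0.8188, so
t_c = ln(4.154 × 0.8188) / 0.6750 = 1.224 / 0.6750 = 1.814 d.
D_c = (k_1/k_a) L₀ e^(−k_1 t_c) = (0.214/0.889) × 32.9 × e^(−0.214×1.814) = 0.2407 × 32.9 × 0.6783 = 5.372 mg/L.
x_c = v t_c = 1.20 m/s × 1.814 d × 86400 s/d = 188000 m ≈ 188 km.

t_c ≈ 1.81 d; D_c ≈ 5.37 mg/L; x_c ≈ 188 km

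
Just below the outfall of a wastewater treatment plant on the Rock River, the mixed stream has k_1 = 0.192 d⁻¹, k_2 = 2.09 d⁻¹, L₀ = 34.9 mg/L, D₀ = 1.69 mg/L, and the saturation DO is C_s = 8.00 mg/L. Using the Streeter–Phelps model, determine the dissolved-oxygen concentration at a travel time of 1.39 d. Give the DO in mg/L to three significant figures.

DO ≈ 5.40 mg/L

k_1 L₀/(k_2−k_1) = 0.192×34.9/(2.09−0.192) = 6.701/1.898 = 3.530 mg/L.
e^(−k_1 t) = e^(−0.192×1.390) = 0.7658; e^(−k_2 t) = e^(−2.09×1.390) = 0.05474.
D = 3.530 × (0.7658 − 0.05474) + 1.69 × 0.05474 = 2.510 + 0.09252 = 2.603 mg/L.
DO = C_s − D = 8.00 − 2.603 = 5.397 mg/L.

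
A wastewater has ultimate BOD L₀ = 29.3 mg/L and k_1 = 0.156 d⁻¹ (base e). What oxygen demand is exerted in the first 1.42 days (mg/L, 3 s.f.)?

y_t = L₀(1 − e^(−k_1 t)) = 29.3 × (1 − e^(−0.156×1.42))
= 29.3 × (1 − 0.8013) = 29.3 × 0.1987 = 5.822 mg/L.

y ≈ 5.82 mg/L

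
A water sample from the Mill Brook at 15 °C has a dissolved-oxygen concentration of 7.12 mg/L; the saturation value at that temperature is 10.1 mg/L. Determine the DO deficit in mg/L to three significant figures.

D = C_s − C = 10.1 − 7.12 = 2.98 mg/L.

D ≈ 2.98 mg/L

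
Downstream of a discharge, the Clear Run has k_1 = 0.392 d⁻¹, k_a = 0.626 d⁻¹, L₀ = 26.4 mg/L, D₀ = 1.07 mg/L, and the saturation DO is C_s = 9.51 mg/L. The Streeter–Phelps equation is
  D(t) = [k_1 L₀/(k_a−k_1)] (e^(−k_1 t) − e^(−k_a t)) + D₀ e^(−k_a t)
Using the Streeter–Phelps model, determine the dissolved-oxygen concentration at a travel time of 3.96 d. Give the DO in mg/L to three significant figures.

DO ≈ 3.76 mg/L

k_1 L₀/(k_a−k_1) = 0.392×26.4/(0.626−0.392) = 10.35/0.2340 = 44.23 mg/L.
e^(−k_1 t) = e^(−0.392×3.960) = 0.2118; e^(−k_a t) = e^(−0.626×3.960) = 0.08383.
D = 44.23 × (0.2118 − 0.08383) + 1.07 × 0.08383 = 5.658 + 0.08970 = 5.747 mg/L.
DO = C_s − D = 9.51 − 5.747 = 3.763 mg/L.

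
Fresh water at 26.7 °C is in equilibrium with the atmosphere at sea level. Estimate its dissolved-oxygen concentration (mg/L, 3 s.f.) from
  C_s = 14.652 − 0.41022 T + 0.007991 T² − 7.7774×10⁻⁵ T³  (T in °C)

C_s = 14.652 − 0.41022×26.7 + 0.007991×26.7² − 7.7774×10⁻⁵×26.7³ = 7.915 mg/L.

C_s ≈ 7.92 mg/L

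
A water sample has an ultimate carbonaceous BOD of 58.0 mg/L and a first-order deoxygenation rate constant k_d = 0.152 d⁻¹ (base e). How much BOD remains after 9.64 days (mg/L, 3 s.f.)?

L ≈ 13.4 mg/L

L_t = L₀ e^(−k_d t) = 58.0 × e^(−0.152×9.64) = 58.0 × 0.2310 = 13.40 mg/L.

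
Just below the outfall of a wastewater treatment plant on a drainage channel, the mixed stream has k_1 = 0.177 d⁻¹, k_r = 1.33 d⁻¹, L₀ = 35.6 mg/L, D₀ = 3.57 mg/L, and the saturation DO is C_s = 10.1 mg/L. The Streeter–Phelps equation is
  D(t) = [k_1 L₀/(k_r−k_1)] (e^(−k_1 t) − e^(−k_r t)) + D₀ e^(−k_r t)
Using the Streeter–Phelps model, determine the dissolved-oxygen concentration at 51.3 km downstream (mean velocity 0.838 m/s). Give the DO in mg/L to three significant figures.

DO ≈ 6.02 mg/L

Travel time t = x/v = 51.3 km / (0.838 m/s) = 51300 m / 0.838 m/s = 61220 s = 0.7085 d.
k_1 L₀/(k_r−k_1) = 0.177×35.6/(1.33−0.177) = 6.301/1.153 = 5.465 mg/L.
e^(−k_1 t) = e^(−0.177×0.7085) = 0.8821; e^(−k_r t) = e^(−1.33×0.7085) = 0.3897.
D = 5.465 × (0.8821 − 0.3897) + 3.57 × 0.3897 = 2.691 + 1.391 = 4.082 mg/L.
DO = C_s − D = 10.1 − 4.082 = 6.018 mg/L.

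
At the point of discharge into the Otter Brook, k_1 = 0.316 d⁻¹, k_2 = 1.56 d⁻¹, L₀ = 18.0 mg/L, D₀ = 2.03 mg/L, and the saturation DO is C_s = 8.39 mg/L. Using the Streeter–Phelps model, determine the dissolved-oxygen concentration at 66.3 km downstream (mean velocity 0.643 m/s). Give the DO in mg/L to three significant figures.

DO ≈ 5.65 mg/L

Travel time t = x/v = 66.3 km / (0.643 m/s) = 66300 m / 0.643 m/s = 103100 s = 1.193 d.
k_1 L₀/(k_2−k_1) = 0.316×18.0/(1.56−0.316) = 5.688/1.244 = 4.572 mg/L.
e^(−k_1 t) = e^(−0.316×1.193) = 0.6858; e^(−k_2 t) = e^(−1.56×1.193) = 0.1554.
D = 4.572 × (0.6858 − 0.1554) + 2.03 × 0.1554 = 2.425 + 0.3155 = 2.741 mg/L.
DO = C_s − D = 8.39 − 2.741 = 5.649 mg/L.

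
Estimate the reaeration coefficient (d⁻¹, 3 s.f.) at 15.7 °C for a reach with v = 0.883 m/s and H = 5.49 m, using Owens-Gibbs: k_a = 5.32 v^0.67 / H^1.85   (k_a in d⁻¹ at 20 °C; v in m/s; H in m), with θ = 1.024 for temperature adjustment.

k_a ≈ 0.189 d⁻¹

k_a(20) = 5.32 × 0.883^0.67 / 5.49^1.85 = 5.32 × 0.9200 / 23.35 = 0.2097 d⁻¹.
k_a(15.7) = 0.2097 × 1.024^(15.7−20) = 0.2097 × 0.9030 = 0.1893 d⁻¹.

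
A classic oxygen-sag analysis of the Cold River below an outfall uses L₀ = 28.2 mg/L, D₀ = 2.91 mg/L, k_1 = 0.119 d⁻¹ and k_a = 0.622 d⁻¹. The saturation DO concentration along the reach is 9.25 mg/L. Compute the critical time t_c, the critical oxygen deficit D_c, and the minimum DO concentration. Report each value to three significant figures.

t_c ≈ 2.15 d; D_c ≈ 4.18 mg/L; min DO ≈ 5.07 mg/L

t_c = [1/(k_a−k_1)] ln[(k_a/k_1)(1 − D₀(k_a−k_1)/(k_1 L₀))]
= [1/(0.622−0.119)] ln[(0.622/0.119)(1 − 2.91×0.5030/(0.119×28.2))]
= (1/0.5030) ln[5.227 × 0.5638] = 1.988 × ln(2.947) = 1.988 × 1.081 = 2.149 d.
L(t_c) = L₀ e^(−k_1 t_c) = 28.2 × 0.7744 = 21.84 mg/L, and at the critical point k_a D_c = k_1 L, so D_c = (0.119/0.622) × 21.84 = 4.178 mg/L.
Minimum DO = C_s − D_c = 9.25 − 4.178 = 5.072 mg/L.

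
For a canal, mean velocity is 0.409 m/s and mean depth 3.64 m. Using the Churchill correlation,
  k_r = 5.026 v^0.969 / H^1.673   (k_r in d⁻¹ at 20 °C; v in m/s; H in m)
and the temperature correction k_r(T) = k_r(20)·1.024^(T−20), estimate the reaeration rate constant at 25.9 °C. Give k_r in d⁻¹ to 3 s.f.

k_r ≈ 0.280 d⁻¹

k_r(20) = 5.026 × 0.409^0.969 / 3.64^1.673 = 5.026 × 0.4205 / 8.684 = 0.2434 d⁻¹.
k_r(25.9) = 0.2434 × 1.024^(25.9−20) = 0.2434 × 1.150 = 0.2799 d⁻¹.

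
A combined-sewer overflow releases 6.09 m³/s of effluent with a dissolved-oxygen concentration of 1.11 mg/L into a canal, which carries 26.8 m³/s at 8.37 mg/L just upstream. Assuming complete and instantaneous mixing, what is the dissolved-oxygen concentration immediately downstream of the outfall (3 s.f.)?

7.03 mg/L

Flow-weighted mixing: C = (Q_r C_r + Q_w C_w)/(Q_r + Q_w)
= (26.8×8.37 + 6.09×1.11)/(26.8 + 6.09) = 231.1/32.89 = 7.026 mg/L.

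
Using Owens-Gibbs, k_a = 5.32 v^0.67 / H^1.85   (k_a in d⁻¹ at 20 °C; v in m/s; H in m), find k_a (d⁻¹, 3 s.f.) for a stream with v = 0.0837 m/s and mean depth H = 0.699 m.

k_a = 5.32 × 0.0837^0.67 / 0.699^1.85 = 5.32 × 0.1898 / 0.5156 = 1.958 d⁻¹.

k_a ≈ 1.96 d⁻¹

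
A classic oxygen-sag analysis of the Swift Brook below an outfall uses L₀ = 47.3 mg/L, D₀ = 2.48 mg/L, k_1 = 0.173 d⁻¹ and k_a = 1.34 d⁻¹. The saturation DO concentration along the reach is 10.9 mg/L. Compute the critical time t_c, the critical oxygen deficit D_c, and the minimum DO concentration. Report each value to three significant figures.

At the critical point dD/dt = 0, so k_1 L₀ e^(−k_1 t) = k_a D. Substituting D(t) from the Streeter–Phelps equation and solving for t gives
t_c = ln[(k_a/k_1)(1 − D₀(k_a−k_1)/(k_1 L₀))] / (k_a−k_1).
Here k_a−k_1 = 1.167 d⁻¹ and 1 − D₀(k_a−k_1)/(k_1 L₀) = 1 − 2.48×1.167/(0.173×47.3) = 0.6463, so
t_c = ln(7.746 × 0.6463) / 1.167 = 1.611 / 1.167 = 1.380 d.
L(t_c) = L₀ e^(−k_1 t_c) = 47.3 × 0.7876 = 37.25 mg/L, and at the critical point k_a D_c = k_1 L, so D_c = (0.173/1.34) × 37.25 = 4.810 mg/L.
Minimum DO = C_s − D_c = 10.9 − 4.810 = 6.090 mg/L.

t_c ≈ 1.38 d; D_c ≈ 4.81 mg/L; min DO ≈ 6.09 mg/L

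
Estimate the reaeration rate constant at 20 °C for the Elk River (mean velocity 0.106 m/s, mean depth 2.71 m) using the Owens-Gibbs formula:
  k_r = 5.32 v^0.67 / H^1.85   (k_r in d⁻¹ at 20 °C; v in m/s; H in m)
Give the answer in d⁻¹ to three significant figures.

k_r ≈ 0.187 d⁻¹

k_r = 5.32 × 0.106^0.67 / 2.71^1.85 = 5.32 × 0.2223 / 6.324 = 0.1870 d⁻¹.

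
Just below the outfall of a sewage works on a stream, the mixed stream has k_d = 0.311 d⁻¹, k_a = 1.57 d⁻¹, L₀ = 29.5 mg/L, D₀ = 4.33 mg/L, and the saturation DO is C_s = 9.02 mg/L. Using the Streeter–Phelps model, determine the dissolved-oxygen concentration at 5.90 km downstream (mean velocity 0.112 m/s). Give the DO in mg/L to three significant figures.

DO ≈ 4.13 mg/L

Travel time t = x/v = 5.90 km / (0.112 m/s) = 5900 m / 0.112 m/s = 52680 s = 0.6097 d.
k_d L₀/(k_a−k_d) = 0.311×29.5/(1.57−0.311) = 9.175/1.259 = 7.287 mg/L.
e^(−k_d t) = e^(−0.311×0.6097) = 0.8273; e^(−k_a t) = e^(−1.57×0.6097) = 0.3840.
D = 7.287 × (0.8273 − 0.3840) + 4.33 × 0.3840 = 3.231 + 1.663 = 4.893 mg/L.
DO = C_s − D = 9.02 − 4.893 = 4.127 mg/L.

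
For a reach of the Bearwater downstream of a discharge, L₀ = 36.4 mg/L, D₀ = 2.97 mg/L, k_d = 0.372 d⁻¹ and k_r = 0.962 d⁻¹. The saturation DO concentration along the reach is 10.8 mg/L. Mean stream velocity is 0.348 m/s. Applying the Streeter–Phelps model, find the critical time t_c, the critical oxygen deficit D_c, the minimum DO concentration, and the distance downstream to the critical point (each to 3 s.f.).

t_c = [1/(k_r−k_d)] ln[(k_r/k_d)(1 − D₀(k_r−k_d)/(k_d L₀))]
= [1/(0.962−0.372)] ln[(0.962/0.372)(1 − 2.97×0.5900/(0.372×36.4))]
= (1/0.5900) ln[2.586 × 0.8706] = 1.695 × ln(2.251) = 1.695 × 0.8115 = 1.375 d.
L(t_c) = L₀ e^(−k_d t_c) = 36.4 × 0.5995 = 21.82 mg/L, and at the critical point k_r D_c = k_d L, so D_c = (0.372/0.962) × 21.82 = 8.438 mg/L.
Minimum DO = C_s − D_c = 10.8 − 8.438 = 2.362 mg/L.
x_c = v t_c = 0.348 m/s × 1.375 d × 86400 s/d = 41360 m ≈ 41.4 km.

t_c ≈ 1.38 d; D_c ≈ 8.44 mg/L; min DO ≈ 2.36 mg/L; x_c ≈ 41.4 km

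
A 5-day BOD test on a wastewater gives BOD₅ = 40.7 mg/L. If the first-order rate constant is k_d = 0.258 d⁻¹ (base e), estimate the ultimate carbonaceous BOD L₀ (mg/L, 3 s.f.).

L₀ ≈ 56.2 mg/L

BOD₅ = L₀(1 − e^(−5k_d)) ⇒ L₀ = BOD₅ / (1 − e^(−5×0.258))
= 40.7 / (1 − 0.2753) = 40.7 / 0.7247 = 56.16 mg/L.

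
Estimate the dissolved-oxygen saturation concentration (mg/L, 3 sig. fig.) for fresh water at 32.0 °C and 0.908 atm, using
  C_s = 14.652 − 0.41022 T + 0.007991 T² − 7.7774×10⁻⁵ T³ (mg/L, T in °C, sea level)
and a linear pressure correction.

C_s ≈ 6.50 mg/L

At sea level: C_s = 14.652 − 0.41022×32.0 + 0.007991×32.0² − 7.7774×10⁻⁵×32.0³ = 7.159 mg/L.
Pressure correction: C_s' = 7.159 × 0.908 = 6.501 mg/L.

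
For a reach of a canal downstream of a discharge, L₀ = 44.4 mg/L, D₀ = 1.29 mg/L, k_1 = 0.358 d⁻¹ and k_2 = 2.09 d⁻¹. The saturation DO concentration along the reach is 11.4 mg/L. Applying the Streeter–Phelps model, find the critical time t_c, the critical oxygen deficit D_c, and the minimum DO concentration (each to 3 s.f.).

t_c ≈ 0.931 d; D_c ≈ 5.45 mg/L; min DO ≈ 5.95 mg/L

At the critical point dD/dt = 0, so k_1 L₀ e^(−k_1 t) = k_2 D. Substituting D(t) from the Streeter–Phelps equation and solving for t gives
t_c = ln[(k_2/k_1)(1 − D₀(k_2−k_1)/(k_1 L₀))] / (k_2−k_1).
Here k_2−k_1 = 1.732 d⁻¹ and 1 − D₀(k_2−k_1)/(k_1 L₀) = 1 − 1.29×1.732/(0.358×44.4) = 0.8594, so
t_c = ln(5.838 × 0.8594) / 1.732 = 1.613 / 1.732 = 0.9312 d.
D_c = (k_1/k_2) L₀ e^(−k_1 t_c) = (0.358/2.09) × 44.4 × e^(−0.358×0.9312) = 0.1713 × 44.4 × 0.7165 = 5.449 mg/L.
Minimum DO = C_s − D_c = 11.4 − 5.449 = 5.951 mg/L.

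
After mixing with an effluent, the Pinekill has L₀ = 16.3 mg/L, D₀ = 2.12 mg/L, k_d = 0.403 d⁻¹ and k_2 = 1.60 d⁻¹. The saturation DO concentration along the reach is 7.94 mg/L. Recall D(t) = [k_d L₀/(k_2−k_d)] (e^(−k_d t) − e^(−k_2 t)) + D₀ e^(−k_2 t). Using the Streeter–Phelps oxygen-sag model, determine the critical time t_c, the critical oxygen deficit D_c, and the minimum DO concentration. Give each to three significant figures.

With k_2/k_d = 3.970 and 1 − D₀(k_2−k_d)/(k_d L₀) = 0.6137,
t_c = ln(3.970 × 0.6137) / (1.60 − 0.403) = ln(2.436) / 1.197 = 0.8906/1.197 = 0.7440 d.
D_c = (k_d/k_2) L₀ e^(−k_d t_c) = (0.403/1.60) × 16.3 × e^(−0.403×0.7440) = 0.2519 × 16.3 × 0.7409 = 3.042 mg/L.
Minimum DO = C_s − D_c = 7.94 − 3.042 = 4.898 mg/L.

t_c ≈ 0.744 d; D_c ≈ 3.04 mg/L; min DO ≈ 4.90 mg/L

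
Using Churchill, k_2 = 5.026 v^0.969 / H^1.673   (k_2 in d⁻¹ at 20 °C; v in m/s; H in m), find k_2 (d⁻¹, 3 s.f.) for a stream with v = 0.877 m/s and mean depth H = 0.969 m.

k_2 = 5.026 × 0.877^0.969 / 0.969^1.673 = 5.026 × 0.8806 / 0.9487 = 4.665 d⁻¹.

k_2 ≈ 4.67 d⁻¹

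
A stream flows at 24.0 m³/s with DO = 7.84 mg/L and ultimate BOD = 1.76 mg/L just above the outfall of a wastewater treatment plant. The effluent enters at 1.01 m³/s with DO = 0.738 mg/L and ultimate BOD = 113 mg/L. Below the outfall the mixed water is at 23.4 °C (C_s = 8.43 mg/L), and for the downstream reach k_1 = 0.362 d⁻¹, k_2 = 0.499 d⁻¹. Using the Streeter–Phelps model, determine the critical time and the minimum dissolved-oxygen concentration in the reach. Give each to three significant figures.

t_c ≈ 1.94 d; minimum DO ≈ 6.19 mg/L

Mixed DO = (24.0×7.84 + 1.01×0.738)/(24.0+1.01) = 188.9/25.01 = 7.553 mg/L.
Mixed L₀ = (24.0×1.76 + 1.01×113)/(25.01) = 156.4/25.01 = 6.252 mg/L.
Initial deficit D₀ = C_s − DO₀ = 8.43 − 7.553 = 0.8768 mg/L.
t_c = (1/0.1370) ln[(0.499/0.362)(1 − 0.8768×0.1370/(0.362×6.252))] = 7.299 × ln(1.305) = 1.945 d.
D_c = (0.362/0.499) × 6.252 × e^(−0.362×1.945) = 0.7255 × 6.252 × 0.4946 = 2.243 mg/L.
Minimum DO = 8.43 − 2.243 = 6.187 mg/L.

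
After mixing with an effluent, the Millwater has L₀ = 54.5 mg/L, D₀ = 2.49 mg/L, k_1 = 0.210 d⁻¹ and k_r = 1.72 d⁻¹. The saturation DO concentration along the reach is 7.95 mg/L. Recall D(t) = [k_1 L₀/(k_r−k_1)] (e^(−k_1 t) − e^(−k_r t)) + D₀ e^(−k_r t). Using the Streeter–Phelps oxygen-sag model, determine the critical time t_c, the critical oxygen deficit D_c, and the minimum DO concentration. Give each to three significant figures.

t_c ≈ 1.13 d; D_c ≈ 5.25 mg/L; min DO ≈ 2.70 mg/L

t_c = [1/(k_r−k_1)] ln[(k_r/k_1)(1 − D₀(k_r−k_1)/(k_1 L₀))]
= [1/(1.72−0.210)] ln[(1.72/0.210)(1 − 2.49×1.510/(0.210×54.5))]
= (1/1.510) ln[8.190 × 0.6715] = 0.6623 × ln(5.500) = 0.6623 × 1.705 = 1.129 d.
L(t_c) = L₀ e^(−k_1 t_c) = 54.5 × 0.7889 = 43.00 mg/L, and at the critical point k_r D_c = k_1 L, so D_c = (0.210/1.72) × 43.00 = 5.250 mg/L.
Minimum DO = C_s − D_c = 7.95 − 5.250 = 2.700 mg/L.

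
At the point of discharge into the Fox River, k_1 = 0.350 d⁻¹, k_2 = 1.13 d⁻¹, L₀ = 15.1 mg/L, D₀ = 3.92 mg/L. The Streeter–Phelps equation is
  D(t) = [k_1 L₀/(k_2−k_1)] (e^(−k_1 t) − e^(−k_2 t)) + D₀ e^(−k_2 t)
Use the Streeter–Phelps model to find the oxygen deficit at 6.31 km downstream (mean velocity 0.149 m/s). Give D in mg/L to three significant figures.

Travel time t = x/v = 6.31 km / (0.149 m/s) = 6310 m / 0.149 m/s = 42350 s = 0.4902 d.
k_1 L₀/(k_2−k_1) = 0.350×15.1/(1.13−0.350) = 5.285/0.7800 = 6.776 mg/L.
e^(−k_1 t) = e^(−0.350×0.4902) = 0.8424; e^(−k_2 t) = e^(−1.13×0.4902) = 0.5747.
D = 6.776 × (0.8424 − 0.5747) + 3.92 × 0.5747 = 1.813 + 2.253 = 4.066 mg/L.

D ≈ 4.07 mg/L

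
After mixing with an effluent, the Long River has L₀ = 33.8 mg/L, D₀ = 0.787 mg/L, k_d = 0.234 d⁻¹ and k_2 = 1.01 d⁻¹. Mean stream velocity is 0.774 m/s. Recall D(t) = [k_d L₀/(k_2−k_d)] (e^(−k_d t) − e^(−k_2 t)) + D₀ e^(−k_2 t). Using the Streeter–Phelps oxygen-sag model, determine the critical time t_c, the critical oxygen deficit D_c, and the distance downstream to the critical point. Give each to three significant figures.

t_c ≈ 1.78 d; D_c ≈ 5.16 mg/L; x_c ≈ 119 km

t_c = [1/(k_2−k_d)] ln[(k_2/k_d)(1 − D₀(k_2−k_d)/(k_d L₀))]
= [1/(1.01−0.234)] ln[(1.01/0.234)(1 − 0.787×0.7760/(0.234×33.8))]
= (1/0.7760) ln[4.316 × 0.9228] = 1.289 × ln(3.983) = 1.289 × 1.382 = 1.781 d.
L(t_c) = L₀ e^(−k_d t_c) = 33.8 × 0.6592 = 22.28 mg/L, and at the critical point k_2 D_c = k_d L, so D_c = (0.234/1.01) × 22.28 = 5.162 mg/L.
x_c = v t_c = 0.774 m/s × 1.781 d × 86400 s/d = 119100 m ≈ 119 km.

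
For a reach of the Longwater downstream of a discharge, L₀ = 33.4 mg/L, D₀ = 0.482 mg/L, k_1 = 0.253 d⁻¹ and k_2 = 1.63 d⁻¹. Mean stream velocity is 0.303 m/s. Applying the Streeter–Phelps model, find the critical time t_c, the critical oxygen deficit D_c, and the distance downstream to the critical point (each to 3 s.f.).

t_c ≈ 1.29 d; D_c ≈ 3.74 mg/L; x_c ≈ 33.9 km

At the critical point dD/dt = 0, so k_1 L₀ e^(−k_1 t) = k_2 D. Substituting D(t) from the Streeter–Phelps equation and solving for t gives
t_c = ln[(k_2/k_1)(1 − D₀(k_2−k_1)/(k_1 L₀))] / (k_2−k_1).
Here k_2−k_1 = 1.377 d⁻¹ and 1 − D₀(k_2−k_1)/(k_1 L₀) = 1 − 0.482×1.377/(0.253×33.4) = 0.9215, so
t_c = ln(6.443 × 0.9215) / 1.377 = 1.781 / 1.377 = 1.293 d.
D_c = (k_1/k_2) L₀ e^(−k_1 t_c) = (0.253/1.63) × 33.4 × e^(−0.253×1.293) = 0.1552 × 33.4 × 0.7209 = 3.737 mg/L.
x_c = v t_c = 0.303 m/s × 1.293 d × 86400 s/d = 33860 m ≈ 33.9 km.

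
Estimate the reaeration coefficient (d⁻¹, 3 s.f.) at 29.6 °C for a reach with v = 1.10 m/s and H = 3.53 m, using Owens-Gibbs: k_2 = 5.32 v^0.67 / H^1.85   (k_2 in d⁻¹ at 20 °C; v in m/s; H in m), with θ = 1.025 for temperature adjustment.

k_2 ≈ 0.697 d⁻¹

k_2(20) = 5.32 × 1.10^0.67 / 3.53^1.85 = 5.32 × 1.066 / 10.31 = 0.5499 d⁻¹.
k_2(29.6) = 0.5499 × 1.025^(29.6−20) = 0.5499 × 1.268 = 0.6970 d⁻¹.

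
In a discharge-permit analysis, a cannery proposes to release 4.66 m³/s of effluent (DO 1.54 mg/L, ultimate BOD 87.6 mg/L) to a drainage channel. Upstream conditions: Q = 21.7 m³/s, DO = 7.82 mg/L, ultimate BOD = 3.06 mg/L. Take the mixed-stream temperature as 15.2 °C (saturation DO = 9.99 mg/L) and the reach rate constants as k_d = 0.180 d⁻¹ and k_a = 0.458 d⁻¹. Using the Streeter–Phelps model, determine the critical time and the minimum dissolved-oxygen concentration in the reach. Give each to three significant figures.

t_c ≈ 2.17 d; minimum DO ≈ 5.20 mg/L

Mixed DO = (21.7×7.82 + 4.66×1.54)/(21.7+4.66) = 176.9/26.36 = 6.710 mg/L.
Mixed L₀ = (21.7×3.06 + 4.66×87.6)/(26.36) = 474.6/26.36 = 18.01 mg/L.
Initial deficit D₀ = C_s − DO₀ = 9.99 − 6.710 = 3.280 mg/L.
t_c = (1/0.2780) ln[(0.458/0.180)(1 − 3.280×0.2780/(0.180×18.01))] = 3.597 × ln(1.829) = 2.171 d.
D_c = (0.180/0.458) × 18.01 × e^(−0.180×2.171) = 0.3930 × 18.01 × 0.6765 = 4.787 mg/L.
Minimum DO = 9.99 − 4.787 = 5.203 mg/L.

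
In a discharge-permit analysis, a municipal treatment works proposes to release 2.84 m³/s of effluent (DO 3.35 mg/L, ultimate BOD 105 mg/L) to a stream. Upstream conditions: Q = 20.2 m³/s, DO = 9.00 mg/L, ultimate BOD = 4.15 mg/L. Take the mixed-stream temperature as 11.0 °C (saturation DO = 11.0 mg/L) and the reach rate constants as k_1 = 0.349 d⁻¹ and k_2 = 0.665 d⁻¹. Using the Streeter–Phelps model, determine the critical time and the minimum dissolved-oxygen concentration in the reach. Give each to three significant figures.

t_c ≈ 1.54 d; minimum DO ≈ 5.91 mg/L

Mixed DO = (20.2×9.00 + 2.84×3.35)/(20.2+2.84) = 191.3/23.04 = 8.304 mg/L.
Mixed L₀ = (20.2×4.15 + 2.84×105)/(23.04) = 382.0/23.04 = 16.58 mg/L.
Initial deficit D₀ = C_s − DO₀ = 11.0 − 8.304 = 2.696 mg/L.
t_c = (1/0.3160) ln[(0.665/0.349)(1 − 2.696×0.3160/(0.349×16.58))] = 3.165 × ln(1.625) = 1.536 d.
D_c = (0.349/0.665) × 16.58 × e^(−0.349×1.536) = 0.5248 × 16.58 × 0.5850 = 5.091 mg/L.
Minimum DO = 11.0 − 5.091 = 5.909 mg/L.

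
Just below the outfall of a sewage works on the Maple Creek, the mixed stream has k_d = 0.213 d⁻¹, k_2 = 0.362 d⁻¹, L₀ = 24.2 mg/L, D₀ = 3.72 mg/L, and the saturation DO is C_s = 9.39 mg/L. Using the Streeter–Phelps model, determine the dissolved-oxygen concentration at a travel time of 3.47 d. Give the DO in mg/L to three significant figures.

DO ≈ 1.66 mg/L

k_d L₀/(k_2−k_d) = 0.213×24.2/(0.362−0.213) = 5.155/0.1490 = 34.59 mg/L.
e^(−k_d t) = e^(−0.213×3.470) = 0.4775; e^(−k_2 t) = e^(−0.362×3.470) = 0.2848.
D = 34.59 × (0.4775 − 0.2848) + 3.72 × 0.2848 = 6.669 + 1.059 = 7.729 mg/L.
DO = C_s − D = 9.39 − 7.729 = 1.661 mg/L.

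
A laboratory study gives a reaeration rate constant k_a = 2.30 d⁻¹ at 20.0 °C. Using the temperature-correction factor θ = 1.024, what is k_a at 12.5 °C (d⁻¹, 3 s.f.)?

k_a ≈ 1.93 d⁻¹

k_a(T₂) = k_a(T₁) · θ^(T₂−T₁) = 2.30 × 1.024^(12.5−20.0)
= 2.30 × 1.024^-7.50 = 2.30 × 0.8370 = 1.925 d⁻¹.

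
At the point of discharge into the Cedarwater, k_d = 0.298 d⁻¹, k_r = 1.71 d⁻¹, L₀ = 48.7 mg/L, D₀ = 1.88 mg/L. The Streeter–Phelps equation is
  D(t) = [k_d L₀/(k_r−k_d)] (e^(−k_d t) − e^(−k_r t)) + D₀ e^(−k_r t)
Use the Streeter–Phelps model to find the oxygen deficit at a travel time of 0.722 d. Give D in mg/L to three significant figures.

k_d L₀/(k_r−k_d) = 0.298×48.7/(1.71−0.298) = 14.51/1.412 = 10.28 mg/L.
e^(−k_d t) = e^(−0.298×0.7220) = 0.8064; e^(−k_r t) = e^(−1.71×0.7220) = 0.2909.
D = 10.28 × (0.8064 − 0.2909) + 1.88 × 0.2909 = 5.298 + 0.5470 = 5.845 mg/L.

D ≈ 5.85 mg/L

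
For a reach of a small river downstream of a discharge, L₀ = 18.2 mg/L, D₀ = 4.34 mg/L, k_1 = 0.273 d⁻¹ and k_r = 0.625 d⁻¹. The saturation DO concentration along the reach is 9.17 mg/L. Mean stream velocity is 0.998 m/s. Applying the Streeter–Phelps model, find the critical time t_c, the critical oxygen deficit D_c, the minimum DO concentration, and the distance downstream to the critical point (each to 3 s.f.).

At the critical point dD/dt = 0, so k_1 L₀ e^(−k_1 t) = k_r D. Substituting D(t) from the Streeter–Phelps equation and solving for t gives
t_c = ln[(k_r/k_1)(1 − D₀(k_r−k_1)/(k_1 L₀))] / (k_r−k_1).
Here k_r−k_1 = 0.3520 d⁻¹ and 1 − D₀(k_r−k_1)/(k_1 L₀) = 1 − 4.34×0.3520/(0.273×18.2) = 0.6925, so
t_c = ln(2.289 × 0.6925) / 0.3520 = 0.4609 / 0.3520 = 1.309 d.
D_c = (k_1/k_r) L₀ e^(−k_1 t_c) = (0.273/0.625) × 18.2 × e^(−0.273×1.309) = 0.4368 × 18.2 × 0.6995 = 5.561 mg/L.
Minimum DO = C_s − D_c = 9.17 − 5.561 = 3.609 mg/L.
x_c = v t_c = 0.998 m/s × 1.309 d × 86400 s/d = 112900 m ≈ 113 km.

t_c ≈ 1.31 d; D_c ≈ 5.56 mg/L; min DO ≈ 3.61 mg/L; x_c ≈ 113 km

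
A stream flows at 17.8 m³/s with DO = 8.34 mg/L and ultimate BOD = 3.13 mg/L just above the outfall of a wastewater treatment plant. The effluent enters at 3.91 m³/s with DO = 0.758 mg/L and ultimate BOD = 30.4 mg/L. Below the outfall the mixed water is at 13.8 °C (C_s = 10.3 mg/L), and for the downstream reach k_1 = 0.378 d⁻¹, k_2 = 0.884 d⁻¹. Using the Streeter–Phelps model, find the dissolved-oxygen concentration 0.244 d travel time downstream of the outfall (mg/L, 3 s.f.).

DO ≈ 6.98 mg/L

Mixed DO = (17.8×8.34 + 3.91×0.758)/(17.8+3.91) = 151.4/21.71 = 6.974 mg/L.
Mixed L₀ = (17.8×3.13 + 3.91×30.4)/(21.71) = 174.6/21.71 = 8.041 mg/L.
Initial deficit D₀ = C_s − DO₀ = 10.3 − 6.974 = 3.326 mg/L.
D(0.244) = [0.378×8.041/(0.884−0.378)](e^(−0.378×0.244) − e^(−0.884×0.244)) + 3.326 e^(−0.884×0.244)
= 6.007 × (0.9119 − 0.8060) + 3.326 × 0.8060 = 3.317 mg/L.
DO = 10.3 − 3.317 = 6.983 mg/L.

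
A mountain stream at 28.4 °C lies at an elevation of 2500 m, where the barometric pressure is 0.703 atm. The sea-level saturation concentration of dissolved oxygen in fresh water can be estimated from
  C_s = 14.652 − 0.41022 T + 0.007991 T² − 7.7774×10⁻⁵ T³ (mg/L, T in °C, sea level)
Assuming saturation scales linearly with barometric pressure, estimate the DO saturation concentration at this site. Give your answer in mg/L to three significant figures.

C_s ≈ 5.39 mg/L

At sea level: C_s = 14.652 − 0.41022×28.4 + 0.007991×28.4² − 7.7774×10⁻⁵×28.4³ = 7.665 mg/L.
Pressure correction: C_s' = 7.665 × 0.703 = 5.389 mg/L.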